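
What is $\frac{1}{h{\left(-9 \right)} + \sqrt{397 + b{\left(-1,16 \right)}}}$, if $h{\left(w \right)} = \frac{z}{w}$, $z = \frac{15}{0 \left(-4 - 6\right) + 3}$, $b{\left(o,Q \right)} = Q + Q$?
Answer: $\frac{45}{34724} + \frac{81 \sqrt{429}}{34724} \approx 0.049611$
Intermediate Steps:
$b{\left(o,Q \right)} = 2 Q$
$z = 5$ ($z = \frac{15}{0 \left(-4 - 6\right) + 3} = \frac{15}{0 \left(-10\right) + 3} = \frac{15}{0 + 3} = \frac{15}{3} = 15 \cdot \frac{1}{3} = 5$)
$h{\left(w \right)} = \frac{5}{w}$
$\frac{1}{h{\left(-9 \right)} + \sqrt{397 + b{\left(-1,16 \right)}}} = \frac{1}{\frac{5}{-9} + \sqrt{397 + 2 \cdot 16}} = \frac{1}{5 \left(- \frac{1}{9}\right) + \sqrt{397 + 32}} = \frac{1}{- \frac{5}{9} + \sqrt{429}}$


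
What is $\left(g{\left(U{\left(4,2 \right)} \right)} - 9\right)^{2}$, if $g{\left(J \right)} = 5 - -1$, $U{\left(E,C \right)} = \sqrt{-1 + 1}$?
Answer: $9$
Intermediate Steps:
$U{\left(E,C \right)} = 0$ ($U{\left(E,C \right)} = \sqrt{0} = 0$)
$g{\left(J \right)} = 6$ ($g{\left(J \right)} = 5 + 1 = 6$)
$\left(g{\left(U{\left(4,2 \right)} \right)} - 9\right)^{2} = \left(6 - 9\right)^{2} = \left(-3\right)^{2} = 9$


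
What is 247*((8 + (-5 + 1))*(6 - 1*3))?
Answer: 2964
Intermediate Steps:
247*((8 + (-5 + 1))*(6 - 1*3)) = 247*((8 - 4)*(6 - 3)) = 247*(4*3) = 247*12 = 2964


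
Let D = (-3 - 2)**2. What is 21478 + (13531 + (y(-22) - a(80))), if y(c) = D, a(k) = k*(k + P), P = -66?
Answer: 33914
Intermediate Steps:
a(k) = k*(-66 + k) (a(k) = k*(k - 66) = k*(-66 + k))
D = 25 (D = (-5)**2 = 25)
y(c) = 25
21478 + (13531 + (y(-22) - a(80))) = 21478 + (13531 + (25 - 80*(-66 + 80))) = 21478 + (13531 + (25 - 80*14)) = 21478 + (13531 + (25 - 1*1120)) = 21478 + (13531 + (25 - 1120)) = 21478 + (13531 - 1095) = 21478 + 12436 = 33914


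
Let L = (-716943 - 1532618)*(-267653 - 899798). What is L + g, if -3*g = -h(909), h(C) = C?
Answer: 2626252239314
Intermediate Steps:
L = 2626252239011 (L = -2249561*(-1167451) = 2626252239011)
g = 303 (g = -(-1)*909/3 = -⅓*(-909) = 303)
L + g = 2626252239011 + 303 = 2626252239314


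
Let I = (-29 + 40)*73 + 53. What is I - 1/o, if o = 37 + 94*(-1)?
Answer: 48793/57 ≈ 856.02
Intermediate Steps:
o = -57 (o = 37 - 94 = -57)
I = 856 (I = 11*73 + 53 = 803 + 53 = 856)
I - 1/o = 856 - 1/(-57) = 856 - 1*(-1/57) = 856 + 1/57 = 48793/57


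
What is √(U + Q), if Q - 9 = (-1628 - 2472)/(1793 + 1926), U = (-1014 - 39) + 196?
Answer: 6*I*√326219523/3719 ≈ 29.139*I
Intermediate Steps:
U = -857 (U = -1053 + 196 = -857)
Q = 29371/3719 (Q = 9 + (-1628 - 2472)/(1793 + 1926) = 9 - 4100/3719 = 29371/3719 ≈ 7.8976)
√(U + Q) = √(-857 + 29371/3719) = √(-3157812/3719) = 6*I*√326219523/3719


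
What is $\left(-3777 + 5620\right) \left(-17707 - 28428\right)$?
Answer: $-85026805$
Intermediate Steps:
$\left(-3777 + 5620\right) \left(-17707 - 28428\right) = 1843 \left(-46135\right) = -85026805$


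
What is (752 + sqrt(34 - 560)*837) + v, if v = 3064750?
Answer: 3065502 + 837*I*sqrt(526) ≈ 3.0655e+6 + 19196.0*I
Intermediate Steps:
(752 + sqrt(34 - 560)*837) + v = (752 + sqrt(34 - 560)*837) + 3064750 = (752 + sqrt(-526)*837) + 3064750 = (752 + (I*sqrt(526))*837) + 3064750 = (752 + 837*I*sqrt(526)) + 3064750 = 3065502 + 837*I*sqrt(526)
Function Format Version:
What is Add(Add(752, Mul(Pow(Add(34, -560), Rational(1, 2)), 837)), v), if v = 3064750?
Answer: Add(3065502, Mul(837, I, Pow(526, Rational(1, 2)))) ≈ Add(3.0655e+6, Mul(19196., I))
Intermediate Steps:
Add(Add(752, Mul(Pow(Add(34, -560), Rational(1, 2)), 837)), v) = Add(Add(752, Mul(Pow(Add(34, -560), Rational(1, 2)), 837)), 3064750) = Add(Add(752, Mul(Pow(-526, Rational(1, 2)), 837)), 3064750) = Add(Add(752, Mul(Mul(I, Pow(526, Rational(1, 2))), 837)), 3064750) = Add(Add(752, Mul(837, I, Pow(526, Rational(1, 2)))), 3064750) = Add(3065502, Mul(837, I, Pow(526, Rational(1, 2))))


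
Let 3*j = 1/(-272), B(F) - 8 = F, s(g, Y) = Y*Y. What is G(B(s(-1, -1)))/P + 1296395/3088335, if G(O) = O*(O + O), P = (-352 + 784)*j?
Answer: -188746823/617667 ≈ -305.58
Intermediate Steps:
s(g, Y) = Y²
B(F) = 8 + F
j = -1/816 (j = (⅓)/(-272) = (⅓)*(-1/272) = -1/816 ≈ -0.0012255)
P = -9/17 (P = (-352 + 784)*(-1/816) = 432*(-1/816) = -9/17 ≈ -0.52941)
G(O) = 2*O² (G(O) = O*(2*O) = 2*O²)
G(B(s(-1, -1)))/P + 1296395/3088335 = (2*(8 + (-1)²)²)/(-9/17) + 1296395/3088335 = (2*(8 + 1)²)*(-17/9) + 1296395*(1/3088335) = (2*9²)*(-17/9) + 259279/617667 = (2*81)*(-17/9) + 259279/617667 = 162*(-17/9) + 259279/617667 = -306 + 259279/617667 = -188746823/617667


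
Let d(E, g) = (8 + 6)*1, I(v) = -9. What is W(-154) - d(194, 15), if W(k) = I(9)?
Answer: -23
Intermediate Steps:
W(k) = -9
d(E, g) = 14 (d(E, g) = 14*1 = 14)
W(-154) - d(194, 15) = -9 - 1*14 = -9 - 14 = -23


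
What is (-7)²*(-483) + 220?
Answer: -23447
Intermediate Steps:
(-7)²*(-483) + 220 = 49*(-483) + 220 = -23667 + 220 = -23447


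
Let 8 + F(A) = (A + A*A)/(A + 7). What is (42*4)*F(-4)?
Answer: -672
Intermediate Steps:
F(A) = -8 + (A + A**2)/(7 + A) (F(A) = -8 + (A + A*A)/(A + 7) = -8 + (A + A**2)/(7 + A))
(42*4)*F(-4) = (42*4)*((-56 + (-4)**2 - 7*(-4))/(7 - 4)) = 168*((-56 + 16 + 28)/3) = 168*((1/3)*(-12)) = 168*(-4) = -672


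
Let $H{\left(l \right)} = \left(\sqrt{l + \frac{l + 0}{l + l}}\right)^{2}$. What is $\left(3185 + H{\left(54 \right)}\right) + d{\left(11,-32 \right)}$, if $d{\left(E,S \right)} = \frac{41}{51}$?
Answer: $\frac{330511}{102} \approx 3240.3$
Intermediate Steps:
$d{\left(E,S \right)} = \frac{41}{51}$ ($d{\left(E,S \right)} = 41 \cdot \frac{1}{51} = \frac{41}{51}$)
$H{\left(l \right)} = \frac{1}{2} + l$ ($H{\left(l \right)} = \left(\sqrt{l + \frac{l}{2 l}}\right)^{2} = \left(\sqrt{l + l \frac{1}{2 l}}\right)^{2} = \left(\sqrt{l + \frac{1}{2}}\right)^{2} = \left(\sqrt{\frac{1}{2} + l}\right)^{2} = \frac{1}{2} + l$)
$\left(3185 + H{\left(54 \right)}\right) + d{\left(11,-32 \right)} = \left(3185 + \left(\frac{1}{2} + 54\right)\right) + \frac{41}{51} = \left(3185 + \frac{109}{2}\right) + \frac{41}{51} = \frac{6479}{2} + \frac{41}{51} = \frac{330511}{102}$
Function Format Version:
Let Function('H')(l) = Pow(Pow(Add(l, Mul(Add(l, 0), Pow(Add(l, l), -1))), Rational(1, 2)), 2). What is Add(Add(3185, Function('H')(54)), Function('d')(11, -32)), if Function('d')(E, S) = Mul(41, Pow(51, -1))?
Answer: Rational(330511, 102) ≈ 3240.3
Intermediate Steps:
Function('d')(E, S) = Rational(41, 51) (Function('d')(E, S) = Mul(41, Rational(1, 51)) = Rational(41, 51))
Function('H')(l) = Add(Rational(1, 2), l) (Function('H')(l) = Pow(Pow(Add(l, Mul(l, Pow(Mul(2, l), -1))), Rational(1, 2)), 2) = Pow(Pow(Add(l, Mul(l, Mul(Rational(1, 2), Pow(l, -1)))), Rational(1, 2)), 2) = Pow(Pow(Add(l, Rational(1, 2)), Rational(1, 2)), 2) = Pow(Pow(Add(Rational(1, 2), l), Rational(1, 2)), 2) = Add(Rational(1, 2), l))
Add(Add(3185, Function('H')(54)), Function('d')(11, -32)) = Add(Add(3185, Add(Rational(1, 2), 54)), Rational(41, 51)) = Add(Add(3185, Rational(109, 2)), Rational(41, 51)) = Add(Rational(6479, 2), Rational(41, 51)) = Rational(330511, 102)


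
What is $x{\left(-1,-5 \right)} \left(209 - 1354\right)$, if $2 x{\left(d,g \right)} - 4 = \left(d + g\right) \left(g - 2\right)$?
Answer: $-26335$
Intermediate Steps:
$x{\left(d,g \right)} = 2 + \frac{\left(-2 + g\right) \left(d + g\right)}{2}$ ($x{\left(d,g \right)} = 2 + \frac{\left(d + g\right) \left(g - 2\right)}{2} = 2 + \frac{\left(d + g\right) \left(-2 + g\right)}{2} = 2 + \frac{\left(-2 + g\right) \left(d + g\right)}{2}$)
$x{\left(-1,-5 \right)} \left(209 - 1354\right) = \left(2 + \frac{\left(-5\right)^{2}}{2} - -1 - -5 + \frac{1}{2} \left(-1\right) \left(-5\right)\right) \left(209 - 1354\right) = \left(2 + \frac{1}{2} \cdot 25 + 1 + 5 + \frac{5}{2}\right) \left(-1145\right) = \left(2 + \frac{25}{2} + 1 + 5 + \frac{5}{2}\right) \left(-1145\right) = 23 \left(-1145\right) = -26335$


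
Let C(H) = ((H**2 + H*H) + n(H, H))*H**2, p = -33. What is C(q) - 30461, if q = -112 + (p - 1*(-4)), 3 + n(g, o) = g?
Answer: 787614997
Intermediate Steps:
n(g, o) = -3 + g
q = -141 (q = -112 + (-33 - 1*(-4)) = -112 + (-33 + 4) = -112 - 29 = -141)
C(H) = H**2*(-3 + H + 2*H**2) (C(H) = ((H**2 + H*H) + (-3 + H))*H**2 = ((H**2 + H**2) + (-3 + H))*H**2 = (2*H**2 + (-3 + H))*H**2 = (-3 + H + 2*H**2)*H**2 = H**2*(-3 + H + 2*H**2))
C(q) - 30461 = (-141)**2*(-3 - 141 + 2*(-141)**2) - 30461 = 19881*(-3 - 141 + 2*19881) - 30461 = 19881*(-3 - 141 + 39762) - 30461 = 19881*39618 - 30461 = 787645458 - 30461 = 787614997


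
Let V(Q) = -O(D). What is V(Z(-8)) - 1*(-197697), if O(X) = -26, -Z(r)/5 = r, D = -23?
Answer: 197723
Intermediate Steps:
Z(r) = -5*r
V(Q) = 26 (V(Q) = -1*(-26) = 26)
V(Z(-8)) - 1*(-197697) = 26 - 1*(-197697) = 26 + 197697 = 197723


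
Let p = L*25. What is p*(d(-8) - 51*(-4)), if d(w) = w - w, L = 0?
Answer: 0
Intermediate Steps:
d(w) = 0
p = 0 (p = 0*25 = 0)
p*(d(-8) - 51*(-4)) = 0*(0 - 51*(-4)) = 0*(0 + 204) = 0*204 = 0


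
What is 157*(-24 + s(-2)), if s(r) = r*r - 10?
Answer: -4710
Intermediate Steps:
s(r) = -10 + r² (s(r) = r² - 10 = -10 + r²)
157*(-24 + s(-2)) = 157*(-24 + (-10 + (-2)²)) = 157*(-24 + (-10 + 4)) = 157*(-24 - 6) = 157*(-30) = -4710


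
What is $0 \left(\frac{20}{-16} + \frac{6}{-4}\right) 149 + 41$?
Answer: $41$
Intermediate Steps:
$0 \left(\frac{20}{-16} + \frac{6}{-4}\right) 149 + 41 = 0 \left(20 \left(- \frac{1}{16}\right) + 6 \left(- \frac{1}{4}\right)\right) 149 + 41 = 0 \left(- \frac{5}{4} - \frac{3}{2}\right) 149 + 41 = 0 \left(- \frac{11}{4}\right) 149 + 41 = 0 \cdot 149 + 41 = 0 + 41 = 41$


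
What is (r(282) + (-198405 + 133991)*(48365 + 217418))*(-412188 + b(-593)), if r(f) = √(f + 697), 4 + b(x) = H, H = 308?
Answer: 7051514281789208 - 411884*√979 ≈ 7.0515e+15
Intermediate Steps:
b(x) = 304 (b(x) = -4 + 308 = 304)
r(f) = √(697 + f)
(r(282) + (-198405 + 133991)*(48365 + 217418))*(-412188 + b(-593)) = (√(697 + 282) + (-198405 + 133991)*(48365 + 217418))*(-412188 + 304) = (√979 - 64414*265783)*(-411884) = (√979 - 17120146162)*(-411884) = (-17120146162 + √979)*(-411884) = 7051514281789208 - 411884*√979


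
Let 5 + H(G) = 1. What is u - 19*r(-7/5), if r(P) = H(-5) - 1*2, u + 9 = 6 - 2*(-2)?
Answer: 115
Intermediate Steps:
H(G) = -4 (H(G) = -5 + 1 = -4)
u = 1 (u = -9 + (6 - 2*(-2)) = -9 + (6 + 4) = -9 + 10 = 1)
r(P) = -6 (r(P) = -4 - 1*2 = -4 - 2 = -6)
u - 19*r(-7/5) = 1 - 19*(-6) = 1 + 114 = 115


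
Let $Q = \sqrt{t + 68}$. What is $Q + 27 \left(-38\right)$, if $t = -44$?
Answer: $-1026 + 2 \sqrt{6} \approx -1021.1$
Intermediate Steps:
$Q = 2 \sqrt{6}$ ($Q = \sqrt{-44 + 68} = \sqrt{24} = 2 \sqrt{6} \approx 4.899$)
$Q + 27 \left(-38\right) = 2 \sqrt{6} + 27 \left(-38\right) = 2 \sqrt{6} - 1026 = -1026 + 2 \sqrt{6}$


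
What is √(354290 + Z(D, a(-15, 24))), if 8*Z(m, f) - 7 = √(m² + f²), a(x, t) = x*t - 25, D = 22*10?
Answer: √(5668654 + 110*√65)/4 ≈ 595.27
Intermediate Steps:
D = 220
a(x, t) = -25 + t*x (a(x, t) = t*x - 25 = -25 + t*x)
Z(m, f) = 7/8 + √(f² + m²)/8 (Z(m, f) = 7/8 + √(m² + f²)/8 = 7/8 + √(f² + m²)/8)
√(354290 + Z(D, a(-15, 24))) = √(354290 + (7/8 + √((-25 + 24*(-15))² + 220²)/8)) = √(354290 + (7/8 + √((-25 - 360)² + 48400)/8)) = √(354290 + (7/8 + √((-385)² + 48400)/8)) = √(354290 + (7/8 + √(148225 + 48400)/8)) = √(354290 + (7/8 + √196625/8)) = √(354290 + (7/8 + (55*√65)/8)) = √(354290 + (7/8 + 55*√65/8)) = √(2834327/8 + 55*√65/8)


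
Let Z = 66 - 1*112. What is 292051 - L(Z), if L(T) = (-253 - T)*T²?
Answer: 730063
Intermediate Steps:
Z = -46 (Z = 66 - 112 = -46)
L(T) = T²*(-253 - T)
292051 - L(Z) = 292051 - (-46)²*(-253 - 1*(-46)) = 292051 - 2116*(-253 + 46) = 292051 - 2116*(-207) = 292051 - 1*(-438012) = 292051 + 438012 = 730063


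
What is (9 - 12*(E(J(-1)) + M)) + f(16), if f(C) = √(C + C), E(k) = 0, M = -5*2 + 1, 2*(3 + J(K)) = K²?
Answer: 117 + 4*√2 ≈ 122.66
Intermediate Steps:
J(K) = -3 + K²/2
M = -9 (M = -10 + 1 = -9)
f(C) = √2*√C (f(C) = √(2*C) = √2*√C)
(9 - 12*(E(J(-1)) + M)) + f(16) = (9 - 12*(0 - 9)) + √2*√16 = (9 - 12*(-9)) + √2*4 = (9 - 2*(-54)) + 4*√2 = (9 + 108) + 4*√2 = 117 + 4*√2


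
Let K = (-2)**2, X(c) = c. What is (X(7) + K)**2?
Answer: 121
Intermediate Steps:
K = 4
(X(7) + K)**2 = (7 + 4)**2 = 11**2 = 121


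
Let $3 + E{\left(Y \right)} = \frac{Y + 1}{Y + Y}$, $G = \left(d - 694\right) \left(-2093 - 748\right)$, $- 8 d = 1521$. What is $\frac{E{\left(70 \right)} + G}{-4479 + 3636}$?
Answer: $- \frac{703303057}{236040} \approx -2979.6$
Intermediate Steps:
$d = - \frac{1521}{8}$ ($d = \left(- \frac{1}{8}\right) 1521 = - \frac{1521}{8} \approx -190.13$)
$G = \frac{20094393}{8}$ ($G = \left(- \frac{1521}{8} - 694\right) \left(-2093 - 748\right) = \left(- \frac{7073}{8}\right) \left(-2841\right) = \frac{20094393}{8} \approx 2.5118 \cdot 10^{6}$)
$E{\left(Y \right)} = -3 + \frac{1 + Y}{2 Y}$ ($E{\left(Y \right)} = -3 + \frac{Y + 1}{Y + Y} = -3 + \frac{1 + Y}{2 Y}$)
$\frac{E{\left(70 \right)} + G}{-4479 + 3636} = \frac{\frac{1 - 350}{2 \cdot 70} + \frac{20094393}{8}}{-4479 + 3636} = \frac{\frac{1}{2} \cdot \frac{1}{70} \left(1 - 350\right) + \frac{20094393}{8}}{-843} = \left(\frac{1}{2} \cdot \frac{1}{70} \left(-349\right) + \frac{20094393}{8}\right) \left(- \frac{1}{843}\right) = \left(- \frac{349}{140} + \frac{20094393}{8}\right) \left(- \frac{1}{843}\right) = \frac{703303057}{280} \left(- \frac{1}{843}\right) = - \frac{703303057}{236040}$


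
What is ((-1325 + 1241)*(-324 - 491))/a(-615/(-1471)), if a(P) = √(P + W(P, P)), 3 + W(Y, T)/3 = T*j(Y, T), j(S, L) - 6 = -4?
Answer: -11410*I*√13141914/1489 ≈ -27779.0*I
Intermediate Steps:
j(S, L) = 2 (j(S, L) = 6 - 4 = 2)
W(Y, T) = -9 + 6*T (W(Y, T) = -9 + 3*(T*2) = -9 + 3*(2*T) = -9 + 6*T)
a(P) = √(-9 + 7*P) (a(P) = √(P + (-9 + 6*P)) = √(-9 + 7*P))
((-1325 + 1241)*(-324 - 491))/a(-615/(-1471)) = ((-1325 + 1241)*(-324 - 491))/(√(-9 + 7*(-615/(-1471)))) = (-84*(-815))/(√(-9 + 7*(-615*(-1/1471)))) = 68460/(√(-9 + 7*(615/1471))) = 68460/(√(-9 + 4305/1471)) = 68460/(√(-8934/1471)) = 68460/((I*√13141914/1471)) = 68460*(-I*√13141914/8934) = -11410*I*√13141914/1489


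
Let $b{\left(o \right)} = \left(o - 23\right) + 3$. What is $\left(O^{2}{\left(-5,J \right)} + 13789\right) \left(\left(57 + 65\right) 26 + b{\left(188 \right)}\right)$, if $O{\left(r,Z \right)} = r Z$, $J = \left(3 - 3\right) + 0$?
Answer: $46055260$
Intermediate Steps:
$b{\left(o \right)} = -20 + o$ ($b{\left(o \right)} = \left(-23 + o\right) + 3 = -20 + o$)
$J = 0$ ($J = 0 + 0 = 0$)
$O{\left(r,Z \right)} = Z r$
$\left(O^{2}{\left(-5,J \right)} + 13789\right) \left(\left(57 + 65\right) 26 + b{\left(188 \right)}\right) = \left(\left(0 \left(-5\right)\right)^{2} + 13789\right) \left(\left(57 + 65\right) 26 + \left(-20 + 188\right)\right) = \left(0^{2} + 13789\right) \left(122 \cdot 26 + 168\right) = \left(0 + 13789\right) \left(3172 + 168\right) = 13789 \cdot 3340 = 46055260$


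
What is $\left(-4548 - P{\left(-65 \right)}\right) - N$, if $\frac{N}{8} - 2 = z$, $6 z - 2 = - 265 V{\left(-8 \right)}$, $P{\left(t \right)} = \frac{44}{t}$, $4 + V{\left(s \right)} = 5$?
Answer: $- \frac{821468}{195} \approx -4212.7$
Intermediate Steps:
$V{\left(s \right)} = 1$ ($V{\left(s \right)} = -4 + 5 = 1$)
$z = - \frac{263}{6}$ ($z = \frac{1}{3} + \frac{\left(-265\right) 1}{6} = \frac{1}{3} + \frac{1}{6} \left(-265\right) = \frac{1}{3} - \frac{265}{6} = - \frac{263}{6} \approx -43.833$)
$N = - \frac{1004}{3}$ ($N = 16 + 8 \left(- \frac{263}{6}\right) = 16 - \frac{1052}{3} = - \frac{1004}{3} \approx -334.67$)
$\left(-4548 - P{\left(-65 \right)}\right) - N = \left(-4548 - \frac{44}{-65}\right) - - \frac{1004}{3} = \left(-4548 - 44 \left(- \frac{1}{65}\right)\right) + \frac{1004}{3} = \left(-4548 - - \frac{44}{65}\right) + \frac{1004}{3} = \left(-4548 + \frac{44}{65}\right) + \frac{1004}{3} = - \frac{295576}{65} + \frac{1004}{3} = - \frac{821468}{195}$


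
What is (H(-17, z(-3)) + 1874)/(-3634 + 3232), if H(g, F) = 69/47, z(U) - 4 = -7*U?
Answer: -88147/18894 ≈ -4.6653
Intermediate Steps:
z(U) = 4 - 7*U
H(g, F) = 69/47 (H(g, F) = 69*(1/47) = 69/47)
(H(-17, z(-3)) + 1874)/(-3634 + 3232) = (69/47 + 1874)/(-3634 + 3232) = (88147/47)/(-402) = (88147/47)*(-1/402) = -88147/18894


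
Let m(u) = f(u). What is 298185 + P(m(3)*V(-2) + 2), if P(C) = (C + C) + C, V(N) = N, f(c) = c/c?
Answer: 298185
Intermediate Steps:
f(c) = 1
m(u) = 1
P(C) = 3*C (P(C) = 2*C + C = 3*C)
298185 + P(m(3)*V(-2) + 2) = 298185 + 3*(1*(-2) + 2) = 298185 + 3*(-2 + 2) = 298185 + 3*0 = 298185 + 0 = 298185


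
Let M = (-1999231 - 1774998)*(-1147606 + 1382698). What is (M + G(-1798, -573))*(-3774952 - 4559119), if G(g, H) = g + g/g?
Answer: 7394746573903166415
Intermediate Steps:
G(g, H) = 1 + g (G(g, H) = g + 1 = 1 + g)
M = -887291044068 (M = -3774229*235092 = -887291044068)
(M + G(-1798, -573))*(-3774952 - 4559119) = (-887291044068 + (1 - 1798))*(-3774952 - 4559119) = (-887291044068 - 1797)*(-8334071) = -887291045865*(-8334071) = 7394746573903166415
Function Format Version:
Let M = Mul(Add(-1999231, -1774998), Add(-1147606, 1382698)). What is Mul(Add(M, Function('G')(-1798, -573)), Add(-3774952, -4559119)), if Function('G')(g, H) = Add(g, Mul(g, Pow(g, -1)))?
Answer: 7394746573903166415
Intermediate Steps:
Function('G')(g, H) = Add(1, g) (Function('G')(g, H) = Add(g, 1) = Add(1, g))
M = -887291044068 (M = Mul(-3774229, 235092) = -887291044068)
Mul(Add(M, Function('G')(-1798, -573)), Add(-3774952, -4559119)) = Mul(Add(-887291044068, Add(1, -1798)), Add(-3774952, -4559119)) = Mul(Add(-887291044068, -1797), -8334071) = Mul(-887291045865, -8334071) = 7394746573903166415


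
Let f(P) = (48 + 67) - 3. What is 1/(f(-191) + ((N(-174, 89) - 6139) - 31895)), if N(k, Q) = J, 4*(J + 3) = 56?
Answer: -1/37911 ≈ -2.6378e-5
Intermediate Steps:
J = 11 (J = -3 + (¼)*56 = -3 + 14 = 11)
f(P) = 112 (f(P) = 115 - 3 = 112)
N(k, Q) = 11
1/(f(-191) + ((N(-174, 89) - 6139) - 31895)) = 1/(112 + ((11 - 6139) - 31895)) = 1/(112 + (-6128 - 31895)) = 1/(112 - 38023) = 1/(-37911) = -1/37911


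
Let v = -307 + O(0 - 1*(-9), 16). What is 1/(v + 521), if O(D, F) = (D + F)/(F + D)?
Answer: 1/215 ≈ 0.0046512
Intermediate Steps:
O(D, F) = 1 (O(D, F) = (D + F)/(D + F) = 1)
v = -306 (v = -307 + 1 = -306)
1/(v + 521) = 1/(-306 + 521) = 1/215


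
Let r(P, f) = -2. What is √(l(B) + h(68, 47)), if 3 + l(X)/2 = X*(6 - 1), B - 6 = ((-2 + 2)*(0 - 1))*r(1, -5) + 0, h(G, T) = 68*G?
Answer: √4678 ≈ 68.396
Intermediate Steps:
B = 6 (B = 6 + (((-2 + 2)*(0 - 1))*(-2) + 0) = 6 + ((0*(-1))*(-2) + 0) = 6 + (0*(-2) + 0) = 6 + (0 + 0) = 6 + 0 = 6)
l(X) = -6 + 10*X (l(X) = -6 + 2*(X*(6 - 1)) = -6 + 2*(X*5) = -6 + 2*(5*X) = -6 + 10*X)
√(l(B) + h(68, 47)) = √((-6 + 10*6) + 68*68) = √((-6 + 60) + 4624) = √(54 + 4624) = √4678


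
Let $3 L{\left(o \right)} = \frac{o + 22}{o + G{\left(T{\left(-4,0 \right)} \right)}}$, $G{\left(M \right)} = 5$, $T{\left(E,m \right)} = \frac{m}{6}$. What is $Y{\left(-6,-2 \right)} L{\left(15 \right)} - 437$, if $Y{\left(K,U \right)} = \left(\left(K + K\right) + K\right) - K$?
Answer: $- \frac{2222}{5} \approx -444.4$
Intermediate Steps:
$T{\left(E,m \right)} = \frac{m}{6}$ ($T{\left(E,m \right)} = m \frac{1}{6} = \frac{m}{6}$)
$Y{\left(K,U \right)} = 2 K$ ($Y{\left(K,U \right)} = \left(2 K + K\right) - K = 3 K - K = 2 K$)
$L{\left(o \right)} = \frac{22 + o}{3 \left(5 + o\right)}$ ($L{\left(o \right)} = \frac{\left(o + 22\right) \frac{1}{o + 5}}{3} = \frac{\left(22 + o\right) \frac{1}{5 + o}}{3} = \frac{\frac{1}{5 + o} \left(22 + o\right)}{3} = \frac{22 + o}{3 \left(5 + o\right)}$)
$Y{\left(-6,-2 \right)} L{\left(15 \right)} - 437 = 2 \left(-6\right) \frac{22 + 15}{3 \left(5 + 15\right)} - 437 = - 12 \cdot \frac{1}{3} \cdot \frac{1}{20} \cdot 37 - 437 = \left(-12\right) \frac{37}{60} - 437 = - \frac{37}{5} - 437 = - \frac{2222}{5}$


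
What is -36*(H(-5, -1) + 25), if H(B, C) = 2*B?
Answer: -540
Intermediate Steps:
-36*(H(-5, -1) + 25) = -36*(2*(-5) + 25) = -36*(-10 + 25) = -36*15 = -540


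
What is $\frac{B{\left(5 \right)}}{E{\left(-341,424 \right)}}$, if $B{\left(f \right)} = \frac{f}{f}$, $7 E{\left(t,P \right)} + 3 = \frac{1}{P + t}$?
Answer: $- \frac{581}{248} \approx -2.3427$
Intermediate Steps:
$E{\left(t,P \right)} = - \frac{3}{7} + \frac{1}{7 \left(P + t\right)}$
$B{\left(f \right)} = 1$
$\frac{B{\left(5 \right)}}{E{\left(-341,424 \right)}} = 1 \frac{1}{\frac{1}{7} \frac{1}{424 - 341} \left(1 - 1272 - -1023\right)} = 1 \frac{1}{\frac{1}{7} \cdot \frac{1}{83} \left(1 - 1272 + 1023\right)} = 1 \frac{1}{\frac{1}{7} \cdot \frac{1}{83} \left(-248\right)} = 1 \frac{1}{- \frac{248}{581}} = 1 \left(- \frac{581}{248}\right) = - \frac{581}{248}$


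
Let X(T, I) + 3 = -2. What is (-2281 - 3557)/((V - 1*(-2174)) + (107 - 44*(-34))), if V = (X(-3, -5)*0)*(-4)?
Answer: -1946/1259 ≈ -1.5457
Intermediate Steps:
X(T, I) = -5 (X(T, I) = -3 - 2 = -5)
V = 0 (V = -5*0*(-4) = 0*(-4) = 0)
(-2281 - 3557)/((V - 1*(-2174)) + (107 - 44*(-34))) = (-2281 - 3557)/((0 - 1*(-2174)) + (107 - 44*(-34))) = -5838/((0 + 2174) + (107 + 1496)) = -5838/(2174 + 1603) = -5838/3777 = -5838*1/3777 = -1946/1259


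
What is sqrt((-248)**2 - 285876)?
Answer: 2*I*sqrt(56093) ≈ 473.68*I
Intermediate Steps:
sqrt((-248)**2 - 285876) = sqrt(61504 - 285876) = sqrt(-224372) = 2*I*sqrt(56093)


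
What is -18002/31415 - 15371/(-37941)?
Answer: -200133917/1191916515 ≈ -0.16791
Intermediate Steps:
-18002/31415 - 15371/(-37941) = -18002*1/31415 - 15371*(-1/37941) = -18002/31415 + 15371/37941 = -200133917/1191916515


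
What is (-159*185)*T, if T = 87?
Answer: -2559105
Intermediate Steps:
(-159*185)*T = -159*185*87 = -29415*87 = -2559105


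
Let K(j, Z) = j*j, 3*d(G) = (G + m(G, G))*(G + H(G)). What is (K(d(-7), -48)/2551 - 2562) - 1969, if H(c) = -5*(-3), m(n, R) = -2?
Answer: -11558005/2551 ≈ -4530.8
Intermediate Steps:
H(c) = 15
d(G) = (-2 + G)*(15 + G)/3 (d(G) = ((G - 2)*(G + 15))/3 = ((-2 + G)*(15 + G))/3 = (-2 + G)*(15 + G)/3)
K(j, Z) = j²
(K(d(-7), -48)/2551 - 2562) - 1969 = ((-10 + (⅓)*(-7)² + (13/3)*(-7))²/2551 - 2562) - 1969 = ((-10 + (⅓)*49 - 91/3)²*(1/2551) - 2562) - 1969 = ((-10 + 49/3 - 91/3)²*(1/2551) - 2562) - 1969 = ((-24)²*(1/2551) - 2562) - 1969 = (576*(1/2551) - 2562) - 1969 = (576/2551 - 2562) - 1969 = -6535086/2551 - 1969 = -11558005/2551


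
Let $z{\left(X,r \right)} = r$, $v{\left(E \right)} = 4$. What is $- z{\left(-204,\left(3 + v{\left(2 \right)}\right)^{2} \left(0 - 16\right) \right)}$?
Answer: $784$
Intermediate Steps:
$- z{\left(-204,\left(3 + v{\left(2 \right)}\right)^{2} \left(0 - 16\right) \right)} = - \left(3 + 4\right)^{2} \left(0 - 16\right) = - 7^{2} \left(-16\right) = - 49 \left(-16\right) = \left(-1\right) \left(-784\right) = 784$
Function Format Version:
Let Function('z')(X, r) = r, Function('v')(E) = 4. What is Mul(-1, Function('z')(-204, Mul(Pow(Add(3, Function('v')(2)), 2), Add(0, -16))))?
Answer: 784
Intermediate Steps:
Mul(-1, Function('z')(-204, Mul(Pow(Add(3, Function('v')(2)), 2), Add(0, -16)))) = Mul(-1, Mul(Pow(Add(3, 4), 2), Add(0, -16))) = Mul(-1, Mul(Pow(7, 2), -16)) = Mul(-1, Mul(49, -16)) = Mul(-1, -784) = 784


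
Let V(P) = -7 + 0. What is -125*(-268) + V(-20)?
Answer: 33493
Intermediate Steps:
V(P) = -7
-125*(-268) + V(-20) = -125*(-268) - 7 = 33500 - 7 = 33493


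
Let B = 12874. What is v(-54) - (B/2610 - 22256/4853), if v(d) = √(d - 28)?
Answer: -2194681/6333165 + I*√82 ≈ -0.34654 + 9.0554*I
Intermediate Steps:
v(d) = √(-28 + d)
v(-54) - (B/2610 - 22256/4853) = √(-28 - 54) - (12874/2610 - 22256/4853) = √(-82) - (12874*(1/2610) - 22256*1/4853) = I*√82 - (6437/1305 - 22256/4853) = I*√82 - 1*2194681/6333165 = I*√82 - 2194681/6333165 = -2194681/6333165 + I*√82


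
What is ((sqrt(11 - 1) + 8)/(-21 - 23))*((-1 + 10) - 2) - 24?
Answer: -278/11 - 7*sqrt(10)/44 ≈ -25.776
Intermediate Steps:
((sqrt(11 - 1) + 8)/(-21 - 23))*((-1 + 10) - 2) - 24 = ((sqrt(10) + 8)/(-44))*(9 - 2) - 24 = ((8 + sqrt(10))*(-1/44))*7 - 24 = (-2/11 - sqrt(10)/44)*7 - 24 = (-14/11 - 7*sqrt(10)/44) - 24 = -278/11 - 7*sqrt(10)/44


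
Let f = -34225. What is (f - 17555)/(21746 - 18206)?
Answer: -863/59 ≈ -14.627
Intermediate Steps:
(f - 17555)/(21746 - 18206) = (-34225 - 17555)/(21746 - 18206) = -51780/3540 = -51780*1/3540 = -863/59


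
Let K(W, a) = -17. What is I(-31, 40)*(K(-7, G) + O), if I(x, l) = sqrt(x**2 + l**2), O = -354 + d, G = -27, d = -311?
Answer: -682*sqrt(2561) ≈ -34514.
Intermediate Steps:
O = -665 (O = -354 - 311 = -665)
I(x, l) = sqrt(l**2 + x**2)
I(-31, 40)*(K(-7, G) + O) = sqrt(40**2 + (-31)**2)*(-17 - 665) = sqrt(1600 + 961)*(-682) = sqrt(2561)*(-682) = -682*sqrt(2561)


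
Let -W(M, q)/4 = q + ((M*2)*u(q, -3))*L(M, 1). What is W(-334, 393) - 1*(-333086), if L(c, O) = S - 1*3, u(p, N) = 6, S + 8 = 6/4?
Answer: 179210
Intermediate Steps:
S = -13/2 (S = -8 + 6/4 = -8 + 6*(1/4) = -8 + 3/2 = -13/2 ≈ -6.5000)
L(c, O) = -19/2 (L(c, O) = -13/2 - 1*3 = -13/2 - 3 = -19/2)
W(M, q) = -4*q + 456*M (W(M, q) = -4*(q + ((M*2)*6)*(-19/2)) = -4*(q + ((2*M)*6)*(-19/2)) = -4*(q + (12*M)*(-19/2)) = -4*(q - 114*M) = -4*q + 456*M)
W(-334, 393) - 1*(-333086) = (-4*393 + 456*(-334)) - 1*(-333086) = (-1572 - 152304) + 333086 = -153876 + 333086 = 179210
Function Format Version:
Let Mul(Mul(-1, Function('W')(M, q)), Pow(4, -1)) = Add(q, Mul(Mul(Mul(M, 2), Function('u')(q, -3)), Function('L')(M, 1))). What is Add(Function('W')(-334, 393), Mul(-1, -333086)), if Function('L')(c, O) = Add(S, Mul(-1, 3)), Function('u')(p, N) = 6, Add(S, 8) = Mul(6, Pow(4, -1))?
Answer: 179210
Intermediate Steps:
S = Rational(-13, 2) (S = Add(-8, Mul(6, Pow(4, -1))) = Add(-8, Mul(6, Rational(1, 4))) = Add(-8, Rational(3, 2)) = Rational(-13, 2) ≈ -6.5000)
Function('L')(c, O) = Rational(-19, 2) (Function('L')(c, O) = Add(Rational(-13, 2), Mul(-1, 3)) = Add(Rational(-13, 2), -3) = Rational(-19, 2))
Function('W')(M, q) = Add(Mul(-4, q), Mul(456, M)) (Function('W')(M, q) = Mul(-4, Add(q, Mul(Mul(Mul(M, 2), 6), Rational(-19, 2)))) = Mul(-4, Add(q, Mul(Mul(Mul(2, M), 6), Rational(-19, 2)))) = Mul(-4, Add(q, Mul(Mul(12, M), Rational(-19, 2)))) = Mul(-4, Add(q, Mul(-114, M))) = Add(Mul(-4, q), Mul(456, M)))
Add(Function('W')(-334, 393), Mul(-1, -333086)) = Add(Add(Mul(-4, 393), Mul(456, -334)), Mul(-1, -333086)) = Add(Add(-1572, -152304), 333086) = Add(-153876, 333086) = 179210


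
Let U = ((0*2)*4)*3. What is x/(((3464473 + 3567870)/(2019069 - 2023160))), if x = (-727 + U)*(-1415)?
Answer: -4208432155/7032343 ≈ -598.44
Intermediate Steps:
U = 0 (U = (0*4)*3 = 0*3 = 0)
x = 1028705 (x = (-727 + 0)*(-1415) = -727*(-1415) = 1028705)
x/(((3464473 + 3567870)/(2019069 - 2023160))) = 1028705/(((3464473 + 3567870)/(2019069 - 2023160))) = 1028705/((7032343/(-4091))) = 1028705/((7032343*(-1/4091))) = 1028705/(-7032343/4091) = 1028705*(-4091/7032343) = -4208432155/7032343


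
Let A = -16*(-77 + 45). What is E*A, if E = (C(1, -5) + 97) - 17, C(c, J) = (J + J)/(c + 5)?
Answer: 120320/3 ≈ 40107.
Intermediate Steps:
C(c, J) = 2*J/(5 + c) (C(c, J) = (2*J)/(5 + c) = 2*J/(5 + c))
E = 235/3 (E = (2*(-5)/(5 + 1) + 97) - 17 = (2*(-5)/6 + 97) - 17 = (2*(-5)*(⅙) + 97) - 17 = (-5/3 + 97) - 17 = 286/3 - 17 = 235/3 ≈ 78.333)
A = 512 (A = -16*(-32) = 512)
E*A = (235/3)*512 = 120320/3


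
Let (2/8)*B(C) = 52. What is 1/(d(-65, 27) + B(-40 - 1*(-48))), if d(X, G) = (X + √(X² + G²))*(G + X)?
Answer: 1339/9054 + 19*√4954/9054 ≈ 0.29559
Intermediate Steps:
B(C) = 208 (B(C) = 4*52 = 208)
d(X, G) = (G + X)*(X + √(G² + X²)) (d(X, G) = (X + √(G² + X²))*(G + X) = (G + X)*(X + √(G² + X²)))
1/(d(-65, 27) + B(-40 - 1*(-48))) = 1/(((-65)² + 27*(-65) + 27*√(27² + (-65)²) - 65*√(27² + (-65)²)) + 208) = 1/((4225 - 1755 + 27*√(729 + 4225) - 65*√(729 + 4225)) + 208) = 1/((4225 - 1755 + 27*√4954 - 65*√4954) + 208) = 1/((2470 - 38*√4954) + 208) = 1/(2678 - 38*√4954)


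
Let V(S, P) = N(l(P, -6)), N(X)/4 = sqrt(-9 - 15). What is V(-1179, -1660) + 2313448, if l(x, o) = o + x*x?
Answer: 2313448 + 8*I*sqrt(6) ≈ 2.3134e+6 + 19.596*I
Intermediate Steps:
l(x, o) = o + x**2
N(X) = 8*I*sqrt(6) (N(X) = 4*sqrt(-9 - 15) = 4*sqrt(-24) = 4*(2*I*sqrt(6)) = 8*I*sqrt(6))
V(S, P) = 8*I*sqrt(6)
V(-1179, -1660) + 2313448 = 8*I*sqrt(6) + 2313448 = 2313448 + 8*I*sqrt(6)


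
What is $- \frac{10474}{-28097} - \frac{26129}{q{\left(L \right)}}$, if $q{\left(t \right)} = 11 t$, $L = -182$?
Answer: $\frac{755115461}{56250194} \approx 13.424$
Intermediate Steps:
$- \frac{10474}{-28097} - \frac{26129}{q{\left(L \right)}} = - \frac{10474}{-28097} - \frac{26129}{11 \left(-182\right)} = \left(-10474\right) \left(- \frac{1}{28097}\right) - \frac{26129}{-2002} = \frac{10474}{28097} - - \frac{26129}{2002} = \frac{10474}{28097} + \frac{26129}{2002} = \frac{755115461}{56250194}$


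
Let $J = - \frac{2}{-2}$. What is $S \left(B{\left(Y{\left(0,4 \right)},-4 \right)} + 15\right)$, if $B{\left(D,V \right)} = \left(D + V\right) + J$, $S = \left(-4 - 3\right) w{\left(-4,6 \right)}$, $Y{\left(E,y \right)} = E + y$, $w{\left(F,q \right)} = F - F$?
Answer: $0$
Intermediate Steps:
$J = 1$ ($J = \left(-2\right) \left(- \frac{1}{2}\right) = 1$)
$w{\left(F,q \right)} = 0$
$S = 0$ ($S = \left(-4 - 3\right) 0 = \left(-7\right) 0 = 0$)
$B{\left(D,V \right)} = 1 + D + V$ ($B{\left(D,V \right)} = \left(D + V\right) + 1 = 1 + D + V$)
$S \left(B{\left(Y{\left(0,4 \right)},-4 \right)} + 15\right) = 0 \left(\left(1 + \left(0 + 4\right) - 4\right) + 15\right) = 0 \left(\left(1 + 4 - 4\right) + 15\right) = 0 \left(1 + 15\right) = 0 \cdot 16 = 0$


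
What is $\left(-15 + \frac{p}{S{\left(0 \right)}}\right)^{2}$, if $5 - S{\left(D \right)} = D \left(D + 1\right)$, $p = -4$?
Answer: $\frac{6241}{25} \approx 249.64$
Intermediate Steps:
$S{\left(D \right)} = 5 - D \left(1 + D\right)$ ($S{\left(D \right)} = 5 - D \left(D + 1\right) = 5 - D \left(1 + D\right)$)
$\left(-15 + \frac{p}{S{\left(0 \right)}}\right)^{2} = \left(-15 - \frac{4}{5 - 0 - 0^{2}}\right)^{2} = \left(-15 - \frac{4}{5 + 0 - 0}\right)^{2} = \left(-15 - \frac{4}{5 + 0 + 0}\right)^{2} = \left(-15 - \frac{4}{5}\right)^{2} = \left(- \frac{79}{5}\right)^{2} = \frac{6241}{25}$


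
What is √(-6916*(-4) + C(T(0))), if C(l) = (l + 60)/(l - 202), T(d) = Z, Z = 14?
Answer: 3*√27159514/94 ≈ 166.32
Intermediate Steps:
T(d) = 14
C(l) = (60 + l)/(-202 + l)
√(-6916*(-4) + C(T(0))) = √(-6916*(-4) + (60 + 14)/(-202 + 14)) = √(27664 + 74/(-188)) = √(27664 - 1/188*74) = √(27664 - 37/94) = √(2600379/94) = 3*√27159514/94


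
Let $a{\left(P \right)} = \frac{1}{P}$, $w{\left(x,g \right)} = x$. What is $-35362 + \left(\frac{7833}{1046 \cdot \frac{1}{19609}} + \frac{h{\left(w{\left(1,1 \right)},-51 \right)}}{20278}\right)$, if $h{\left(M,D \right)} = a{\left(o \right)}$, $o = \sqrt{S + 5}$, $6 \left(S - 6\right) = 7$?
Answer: $\frac{116608645}{1046} + \frac{\sqrt{438}}{1480294} \approx 1.1148 \cdot 10^{5}$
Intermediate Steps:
$S = \frac{43}{6}$ ($S = 6 + \frac{1}{6} \cdot 7 = 6 + \frac{7}{6} = \frac{43}{6} \approx 7.1667$)
$o = \frac{\sqrt{438}}{6}$ ($o = \sqrt{\frac{43}{6} + 5} = \sqrt{\frac{73}{6}} = \frac{\sqrt{438}}{6} \approx 3.4881$)
$h{\left(M,D \right)} = \frac{\sqrt{438}}{73}$ ($h{\left(M,D \right)} = \frac{1}{\frac{1}{6} \sqrt{438}} = \frac{\sqrt{438}}{73}$)
$-35362 + \left(\frac{7833}{1046 \cdot \frac{1}{19609}} + \frac{h{\left(w{\left(1,1 \right)},-51 \right)}}{20278}\right) = -35362 + \left(\frac{7833}{1046 \cdot \frac{1}{19609}} + \frac{\frac{1}{73} \sqrt{438}}{20278}\right) = -35362 + \left(\frac{7833}{1046 \cdot \frac{1}{19609}} + \frac{\sqrt{438}}{73} \cdot \frac{1}{20278}\right) = -35362 + \left(\frac{7833}{\frac{1046}{19609}} + \frac{\sqrt{438}}{1480294}\right) = -35362 + \left(7833 \cdot \frac{19609}{1046} + \frac{\sqrt{438}}{1480294}\right) = -35362 + \left(\frac{153597297}{1046} + \frac{\sqrt{438}}{1480294}\right) = \frac{116608645}{1046} + \frac{\sqrt{438}}{1480294}$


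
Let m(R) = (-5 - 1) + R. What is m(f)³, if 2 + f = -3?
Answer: -1331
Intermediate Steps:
f = -5 (f = -2 - 3 = -5)
m(R) = -6 + R
m(f)³ = (-6 - 5)³ = (-11)³ = -1331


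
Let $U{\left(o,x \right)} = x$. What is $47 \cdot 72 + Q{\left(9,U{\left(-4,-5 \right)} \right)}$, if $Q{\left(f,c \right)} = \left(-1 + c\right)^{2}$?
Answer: $3420$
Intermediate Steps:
$47 \cdot 72 + Q{\left(9,U{\left(-4,-5 \right)} \right)} = 47 \cdot 72 + \left(-1 - 5\right)^{2} = 3384 + \left(-6\right)^{2} = 3384 + 36 = 3420$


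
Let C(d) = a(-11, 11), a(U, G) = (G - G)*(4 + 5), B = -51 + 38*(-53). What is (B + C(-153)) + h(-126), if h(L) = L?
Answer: -2191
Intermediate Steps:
B = -2065 (B = -51 - 2014 = -2065)
a(U, G) = 0 (a(U, G) = 0*9 = 0)
C(d) = 0
(B + C(-153)) + h(-126) = (-2065 + 0) - 126 = -2065 - 126 = -2191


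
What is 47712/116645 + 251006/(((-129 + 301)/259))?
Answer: 3791582138897/10031470 ≈ 3.7797e+5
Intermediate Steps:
47712/116645 + 251006/(((-129 + 301)/259)) = 47712*(1/116645) + 251006/(((1/259)*172)) = 47712/116645 + 251006/(172/259) = 47712/116645 + 251006*(259/172) = 47712/116645 + 32505277/86 = 3791582138897/10031470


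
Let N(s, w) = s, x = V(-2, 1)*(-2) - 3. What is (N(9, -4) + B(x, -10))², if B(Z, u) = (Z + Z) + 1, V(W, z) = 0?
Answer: 16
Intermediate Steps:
x = -3 (x = 0*(-2) - 3 = 0 - 3 = -3)
B(Z, u) = 1 + 2*Z (B(Z, u) = 2*Z + 1 = 1 + 2*Z)
(N(9, -4) + B(x, -10))² = (9 + (1 + 2*(-3)))² = (9 + (1 - 6))² = (9 - 5)² = 4² = 16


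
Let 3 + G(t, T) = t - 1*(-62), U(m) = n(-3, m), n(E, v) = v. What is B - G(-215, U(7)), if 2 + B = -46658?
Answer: -46504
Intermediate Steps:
U(m) = m
G(t, T) = 59 + t (G(t, T) = -3 + (t - 1*(-62)) = -3 + (t + 62) = -3 + (62 + t) = 59 + t)
B = -46660 (B = -2 - 46658 = -46660)
B - G(-215, U(7)) = -46660 - (59 - 215) = -46660 - 1*(-156) = -46660 + 156 = -46504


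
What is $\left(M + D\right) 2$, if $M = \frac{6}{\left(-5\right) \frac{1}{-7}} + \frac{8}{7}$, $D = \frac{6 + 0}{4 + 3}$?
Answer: $\frac{104}{5} \approx 20.8$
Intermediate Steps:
$D = \frac{6}{7} \approx 0.85714$
$M = \frac{334}{35}$ ($M = \frac{6}{\left(-5\right) \left(- \frac{1}{7}\right)} + 8 \cdot \frac{1}{7} = \frac{6}{\frac{5}{7}} + \frac{8}{7} = 6 \cdot \frac{7}{5} + \frac{8}{7} = \frac{42}{5} + \frac{8}{7} = \frac{334}{35} \approx 9.5429$)
$\left(M + D\right) 2 = \left(\frac{334}{35} + \frac{6}{7}\right) 2 = \frac{52}{5} \cdot 2 = \frac{104}{5}$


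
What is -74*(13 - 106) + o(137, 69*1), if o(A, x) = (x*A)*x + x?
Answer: 659208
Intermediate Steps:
o(A, x) = x + A*x² (o(A, x) = (A*x)*x + x = A*x² + x = x + A*x²)
-74*(13 - 106) + o(137, 69*1) = -74*(13 - 106) + (69*1)*(1 + 137*(69*1)) = -74*(-93) + 69*(1 + 137*69) = 6882 + 69*(1 + 9453) = 6882 + 69*9454 = 6882 + 652326 = 659208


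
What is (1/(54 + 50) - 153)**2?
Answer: 253159921/10816 ≈ 23406.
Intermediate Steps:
(1/(54 + 50) - 153)**2 = (1/104 - 153)**2 = (-15911/104)**2 = 253159921/10816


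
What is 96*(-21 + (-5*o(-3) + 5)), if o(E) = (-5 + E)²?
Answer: -32256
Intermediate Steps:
96*(-21 + (-5*o(-3) + 5)) = 96*(-21 + (-5*(-5 - 3)² + 5)) = 96*(-21 + (-5*(-8)² + 5)) = 96*(-21 + (-5*64 + 5)) = 96*(-21 + (-320 + 5)) = 96*(-21 - 315) = 96*(-336) = -32256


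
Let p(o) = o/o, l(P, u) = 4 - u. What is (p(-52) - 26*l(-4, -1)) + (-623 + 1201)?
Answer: 449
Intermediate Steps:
p(o) = 1
(p(-52) - 26*l(-4, -1)) + (-623 + 1201) = (1 - 26*(4 - 1*(-1))) + (-623 + 1201) = (1 - 26*(4 + 1)) + 578 = (1 - 26*5) + 578 = (1 - 130) + 578 = -129 + 578 = 449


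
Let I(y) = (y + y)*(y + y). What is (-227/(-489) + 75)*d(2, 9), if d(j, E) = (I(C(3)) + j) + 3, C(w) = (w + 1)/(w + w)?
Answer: 2251022/4401 ≈ 511.48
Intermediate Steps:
C(w) = (1 + w)/(2*w) (C(w) = (1 + w)/((2*w)) = (1 + w)*(1/(2*w)) = (1 + w)/(2*w))
I(y) = 4*y² (I(y) = (2*y)*(2*y) = 4*y²)
d(j, E) = 43/9 + j (d(j, E) = (4*((½)*(1 + 3)/3)² + j) + 3 = (4*((½)*(⅓)*4)² + j) + 3 = (4*(⅔)² + j) + 3 = (4*(4/9) + j) + 3 = (16/9 + j) + 3 = 43/9 + j)
(-227/(-489) + 75)*d(2, 9) = (-227/(-489) + 75)*(43/9 + 2) = (-227*(-1/489) + 75)*(61/9) = (227/489 + 75)*(61/9) = (36902/489)*(61/9) = 2251022/4401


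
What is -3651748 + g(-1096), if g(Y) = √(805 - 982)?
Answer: -3651748 + I*√177 ≈ -3.6517e+6 + 13.304*I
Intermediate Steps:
g(Y) = I*√177 (g(Y) = √(-177) = I*√177)
-3651748 + g(-1096) = -3651748 + I*√177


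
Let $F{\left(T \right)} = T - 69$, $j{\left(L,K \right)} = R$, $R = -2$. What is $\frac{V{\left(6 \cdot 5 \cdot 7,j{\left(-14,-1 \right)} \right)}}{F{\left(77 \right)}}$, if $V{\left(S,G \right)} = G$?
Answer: $- \frac{1}{4} \approx -0.25$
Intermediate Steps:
$j{\left(L,K \right)} = -2$
$F{\left(T \right)} = -69 + T$ ($F{\left(T \right)} = T - 69 = -69 + T$)
$\frac{V{\left(6 \cdot 5 \cdot 7,j{\left(-14,-1 \right)} \right)}}{F{\left(77 \right)}} = - \frac{2}{-69 + 77} = - \frac{2}{8} = \left(-2\right) \frac{1}{8} = - \frac{1}{4}$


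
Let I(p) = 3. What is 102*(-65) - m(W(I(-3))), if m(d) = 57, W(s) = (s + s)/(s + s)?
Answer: -6687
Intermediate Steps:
W(s) = 1 (W(s) = (2*s)/((2*s)) = (2*s)*(1/(2*s)) = 1)
102*(-65) - m(W(I(-3))) = 102*(-65) - 1*57 = -6630 - 57 = -6687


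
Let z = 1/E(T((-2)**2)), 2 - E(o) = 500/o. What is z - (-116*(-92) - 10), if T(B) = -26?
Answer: -2942699/276 ≈ -10662.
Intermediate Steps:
E(o) = 2 - 500/o
z = 13/276 (z = 1/(2 - 500/(-26)) = 1/(2 - 500*(-1/26)) = 1/(2 + 250/13) = 1/(276/13) = 13/276 ≈ 0.047101)
z - (-116*(-92) - 10) = 13/276 - (-116*(-92) - 10) = 13/276 - (10672 - 10) = 13/276 - 1*10662 = 13/276 - 10662 = -2942699/276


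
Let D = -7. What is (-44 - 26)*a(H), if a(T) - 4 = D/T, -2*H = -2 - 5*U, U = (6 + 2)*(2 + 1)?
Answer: -16590/61 ≈ -271.97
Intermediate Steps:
U = 24 (U = 8*3 = 24)
H = 61 (H = -(-2 - 5*24)/2 = -(-2 - 120)/2 = -1/2*(-122) = 61)
a(T) = 4 - 7/T
(-44 - 26)*a(H) = (-44 - 26)*(4 - 7/61) = -70*(4 - 7*1/61) = -70*(4 - 7/61) = -70*237/61 = -16590/61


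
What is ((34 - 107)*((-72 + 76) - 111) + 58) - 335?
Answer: 7534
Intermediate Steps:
((34 - 107)*((-72 + 76) - 111) + 58) - 335 = (-73*(4 - 111) + 58) - 335 = (-73*(-107) + 58) - 335 = (7811 + 58) - 335 = 7869 - 335 = 7534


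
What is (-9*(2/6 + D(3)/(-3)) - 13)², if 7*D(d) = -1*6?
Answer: 16900/49 ≈ 344.90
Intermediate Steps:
D(d) = -6/7 (D(d) = (-1*6)/7 = (⅐)*(-6) = -6/7)
(-9*(2/6 + D(3)/(-3)) - 13)² = (-9*(2/6 - 6/7/(-3)) - 13)² = (-9*(2*(⅙) - 6/7*(-⅓)) - 13)² = (-9*(⅓ + 2/7) - 13)² = (-9*13/21 - 13)² = (-39/7 - 13)² = (-130/7)² = 16900/49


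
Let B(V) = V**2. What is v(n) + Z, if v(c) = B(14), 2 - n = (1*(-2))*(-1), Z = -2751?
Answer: -2555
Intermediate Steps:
n = 0 (n = 2 - 1*(-2)*(-1) = 2 - (-2)*(-1) = 2 - 1*2 = 2 - 2 = 0)
v(c) = 196 (v(c) = 14**2 = 196)
v(n) + Z = 196 - 2751 = -2555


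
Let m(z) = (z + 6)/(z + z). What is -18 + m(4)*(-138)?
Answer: -381/2 ≈ -190.50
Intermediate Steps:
m(z) = (6 + z)/(2*z) (m(z) = (6 + z)/((2*z)) = (6 + z)*(1/(2*z)) = (6 + z)/(2*z))
-18 + m(4)*(-138) = -18 + ((1/2)*(6 + 4)/4)*(-138) = -18 + ((1/2)*(1/4)*10)*(-138) = -18 + (5/4)*(-138) = -18 - 345/2 = -381/2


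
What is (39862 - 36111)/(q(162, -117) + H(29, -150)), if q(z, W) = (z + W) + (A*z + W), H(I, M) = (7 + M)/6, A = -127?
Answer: -22506/124019 ≈ -0.18147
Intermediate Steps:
H(I, M) = 7/6 + M/6 (H(I, M) = (7 + M)/6 = 7/6 + M/6)
q(z, W) = -126*z + 2*W (q(z, W) = (z + W) + (-127*z + W) = (W + z) + (W - 127*z) = -126*z + 2*W)
(39862 - 36111)/(q(162, -117) + H(29, -150)) = (39862 - 36111)/((-126*162 + 2*(-117)) + (7/6 + (⅙)*(-150))) = 3751/((-20412 - 234) + (7/6 - 25)) = 3751/(-20646 - 143/6) = 3751/(-124019/6) = 3751*(-6/124019) = -22506/124019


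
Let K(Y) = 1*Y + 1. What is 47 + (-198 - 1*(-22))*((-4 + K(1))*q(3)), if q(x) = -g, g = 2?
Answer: -657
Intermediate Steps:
K(Y) = 1 + Y (K(Y) = Y + 1 = 1 + Y)
q(x) = -2 (q(x) = -1*2 = -2)
47 + (-198 - 1*(-22))*((-4 + K(1))*q(3)) = 47 + (-198 - 1*(-22))*((-4 + (1 + 1))*(-2)) = 47 + (-198 + 22)*((-4 + 2)*(-2)) = 47 - (-352)*(-2) = 47 - 176*4 = 47 - 704 = -657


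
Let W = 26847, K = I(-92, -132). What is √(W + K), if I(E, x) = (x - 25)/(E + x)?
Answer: √84194390/56 ≈ 163.85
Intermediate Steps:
I(E, x) = (-25 + x)/(E + x)
K = 157/224 (K = (-25 - 132)/(-92 - 132) = -157/(-224) = -1/224*(-157) = 157/224 ≈ 0.70089)
√(W + K) = √(26847 + 157/224) = √(6013885/224) = √84194390/56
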